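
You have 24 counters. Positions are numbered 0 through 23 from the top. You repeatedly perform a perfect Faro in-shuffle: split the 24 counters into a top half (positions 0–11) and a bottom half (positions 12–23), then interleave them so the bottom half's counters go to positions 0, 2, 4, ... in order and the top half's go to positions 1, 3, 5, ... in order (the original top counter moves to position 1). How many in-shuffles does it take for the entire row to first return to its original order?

The in-shuffle permutes the 24 positions with cycle lengths [4, 20].
Every counter is home exactly when every cycle has completed a whole number of laps, i.e. after lcm(4, 20) = 20 in-shuffles.

20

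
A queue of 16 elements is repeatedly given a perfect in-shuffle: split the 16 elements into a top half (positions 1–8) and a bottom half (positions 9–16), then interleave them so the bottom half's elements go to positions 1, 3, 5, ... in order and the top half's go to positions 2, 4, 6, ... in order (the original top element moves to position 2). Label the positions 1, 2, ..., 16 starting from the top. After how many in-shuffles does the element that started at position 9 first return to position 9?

8

Follow position 9 under repeated in-shuffles:
9 → 1 → 2 → 4 → 8 → 16 → 15 → 13 → 9
It first returns after 8 in-shuffles.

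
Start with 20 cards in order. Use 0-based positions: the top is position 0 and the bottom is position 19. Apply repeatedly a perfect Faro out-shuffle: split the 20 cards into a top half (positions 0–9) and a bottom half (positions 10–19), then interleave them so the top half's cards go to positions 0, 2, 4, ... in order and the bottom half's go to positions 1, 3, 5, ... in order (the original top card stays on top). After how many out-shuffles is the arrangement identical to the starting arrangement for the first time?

18

The out-shuffle permutes the 20 positions with cycle lengths [1, 1, 18].
Every card is home exactly when every cycle has completed a whole number of laps, i.e. after lcm(1, 18) = 18 out-shuffles.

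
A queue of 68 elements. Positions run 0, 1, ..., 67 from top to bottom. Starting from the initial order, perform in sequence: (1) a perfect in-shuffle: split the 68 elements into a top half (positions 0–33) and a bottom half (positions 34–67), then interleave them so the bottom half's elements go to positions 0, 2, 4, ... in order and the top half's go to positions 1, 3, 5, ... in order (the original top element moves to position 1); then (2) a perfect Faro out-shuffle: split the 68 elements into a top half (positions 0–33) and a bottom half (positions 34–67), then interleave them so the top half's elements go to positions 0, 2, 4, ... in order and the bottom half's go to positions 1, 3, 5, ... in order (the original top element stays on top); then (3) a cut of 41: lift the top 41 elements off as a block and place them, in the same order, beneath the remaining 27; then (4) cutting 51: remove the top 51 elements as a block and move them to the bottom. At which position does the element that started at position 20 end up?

Track the element from position 20 forward through each operation:
  after op 1 (in-shuffle): 20 → 41
  after op 2 (out-shuffle): 41 → 15
  after op 3 (cut 41): 15 → 42
  after op 4 (cut 51): 42 → 59

59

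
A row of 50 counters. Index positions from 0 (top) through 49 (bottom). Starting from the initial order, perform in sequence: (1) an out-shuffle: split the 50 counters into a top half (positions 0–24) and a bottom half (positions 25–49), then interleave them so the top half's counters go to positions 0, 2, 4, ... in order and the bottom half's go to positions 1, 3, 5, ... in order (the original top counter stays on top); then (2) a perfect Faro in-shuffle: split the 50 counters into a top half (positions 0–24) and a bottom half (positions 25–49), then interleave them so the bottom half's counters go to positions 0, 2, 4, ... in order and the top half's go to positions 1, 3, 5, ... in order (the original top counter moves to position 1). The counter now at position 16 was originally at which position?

41

Undo the operations in reverse order, starting from position 16:
  undo op 2 (in-shuffle, from bottom half): 16 ← 33
  undo op 1 (out-shuffle, from bottom half): 33 ← 41
So the counter at position 16 came from original position 41.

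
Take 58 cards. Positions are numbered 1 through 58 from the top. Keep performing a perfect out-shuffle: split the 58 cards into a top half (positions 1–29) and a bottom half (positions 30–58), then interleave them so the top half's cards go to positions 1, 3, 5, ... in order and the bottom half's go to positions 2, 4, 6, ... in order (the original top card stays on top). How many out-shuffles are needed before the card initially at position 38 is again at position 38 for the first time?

18

Follow position 38 under repeated out-shuffles:
38 → 18 → 35 → 12 → 23 → 45 → 32 → 6 → 11 → 21 → 41 → 24 → 47 → 36 → 14 → 27 → 53 → 48 → 38
It first returns after 18 out-shuffles.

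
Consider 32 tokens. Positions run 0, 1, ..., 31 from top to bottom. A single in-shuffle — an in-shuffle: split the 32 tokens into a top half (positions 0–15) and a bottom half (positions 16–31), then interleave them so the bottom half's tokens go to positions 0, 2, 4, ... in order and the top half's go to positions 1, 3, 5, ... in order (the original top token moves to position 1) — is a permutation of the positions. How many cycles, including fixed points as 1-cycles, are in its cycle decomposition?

4

Trace each unvisited position around until it returns:
(0 1 3 7 15 31 30 28 24 16) (2 5 11 23 14 29 26 20 8 17) (4 9 19 6 13 27 22 12 25 18) (10 21)
4 cycles in total.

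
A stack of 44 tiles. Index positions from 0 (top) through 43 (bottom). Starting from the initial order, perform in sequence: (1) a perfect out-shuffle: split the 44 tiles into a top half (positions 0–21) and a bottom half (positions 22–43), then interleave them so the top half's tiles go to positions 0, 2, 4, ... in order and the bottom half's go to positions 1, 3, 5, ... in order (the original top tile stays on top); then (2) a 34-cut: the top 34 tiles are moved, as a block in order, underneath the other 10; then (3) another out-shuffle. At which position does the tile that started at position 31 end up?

15

Track the tile from position 31 forward through each operation:
  after op 1 (out-shuffle): 31 → 19
  after op 2 (cut 34): 19 → 29
  after op 3 (out-shuffle): 29 → 15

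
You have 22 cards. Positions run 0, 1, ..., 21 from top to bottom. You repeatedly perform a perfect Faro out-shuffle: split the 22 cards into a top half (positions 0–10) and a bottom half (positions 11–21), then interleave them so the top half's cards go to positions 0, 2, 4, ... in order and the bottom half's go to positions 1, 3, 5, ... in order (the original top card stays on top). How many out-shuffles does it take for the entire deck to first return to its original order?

The out-shuffle permutes the 22 positions with cycle lengths [1, 1, 2, 3, 3, 6, 6].
Every card is home exactly when every cycle has completed a whole number of laps, i.e. after lcm(1, 2, 3, 6) = 6 out-shuffles.

6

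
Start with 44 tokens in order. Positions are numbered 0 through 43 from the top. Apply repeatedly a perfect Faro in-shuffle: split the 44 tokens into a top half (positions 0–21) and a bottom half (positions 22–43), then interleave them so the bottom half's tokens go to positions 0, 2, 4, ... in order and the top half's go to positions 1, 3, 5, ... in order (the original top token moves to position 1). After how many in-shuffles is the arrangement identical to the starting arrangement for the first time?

12

The in-shuffle permutes the 44 positions with cycle lengths [2, 4, 4, 4, 6, 12, 12].
Every token is home exactly when every cycle has completed a whole number of laps, i.e. after lcm(2, 4, 6, 12) = 12 in-shuffles.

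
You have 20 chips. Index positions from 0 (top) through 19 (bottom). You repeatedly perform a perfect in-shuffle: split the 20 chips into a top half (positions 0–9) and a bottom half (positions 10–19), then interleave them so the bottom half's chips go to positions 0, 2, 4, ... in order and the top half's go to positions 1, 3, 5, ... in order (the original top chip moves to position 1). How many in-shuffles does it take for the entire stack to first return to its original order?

The in-shuffle permutes the 20 positions with cycle lengths [2, 3, 3, 6, 6].
Every chip is home exactly when every cycle has completed a whole number of laps, i.e. after lcm(2, 3, 6) = 6 in-shuffles.

6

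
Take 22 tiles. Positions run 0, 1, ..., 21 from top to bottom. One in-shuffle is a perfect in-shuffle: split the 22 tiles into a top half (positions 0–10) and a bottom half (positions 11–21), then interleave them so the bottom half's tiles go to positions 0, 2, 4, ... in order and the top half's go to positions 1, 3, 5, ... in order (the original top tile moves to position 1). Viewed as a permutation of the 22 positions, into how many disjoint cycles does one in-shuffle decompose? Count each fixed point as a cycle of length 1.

2

Trace each unvisited position around until it returns:
(0 1 3 7 15 8 ... len 11) (4 9 19 16 10 21 ... len 11)
2 cycles in total.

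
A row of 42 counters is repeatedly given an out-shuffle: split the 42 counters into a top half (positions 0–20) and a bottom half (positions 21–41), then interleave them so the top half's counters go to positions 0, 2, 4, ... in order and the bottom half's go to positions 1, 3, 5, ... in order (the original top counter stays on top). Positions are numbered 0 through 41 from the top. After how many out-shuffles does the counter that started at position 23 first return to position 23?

Follow position 23 under repeated out-shuffles:
23 → 5 → 10 → 20 → 40 → 39 → 37 → 33 → 25 → 9 → 18 → 36 → 31 → 21 → 1 → 2 → 4 → 8 → 16 → 32 → 23
It first returns after 20 out-shuffles.

20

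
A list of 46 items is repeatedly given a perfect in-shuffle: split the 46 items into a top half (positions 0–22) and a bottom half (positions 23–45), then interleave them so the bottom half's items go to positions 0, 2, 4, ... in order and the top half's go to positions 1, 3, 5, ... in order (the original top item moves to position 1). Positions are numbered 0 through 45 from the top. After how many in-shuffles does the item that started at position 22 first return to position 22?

23

Follow position 22 under repeated in-shuffles:
22 → 45 → 44 → 42 → 38 → 30 → 14 → 29 → ... → 22 (length 23)
It first returns after 23 in-shuffles.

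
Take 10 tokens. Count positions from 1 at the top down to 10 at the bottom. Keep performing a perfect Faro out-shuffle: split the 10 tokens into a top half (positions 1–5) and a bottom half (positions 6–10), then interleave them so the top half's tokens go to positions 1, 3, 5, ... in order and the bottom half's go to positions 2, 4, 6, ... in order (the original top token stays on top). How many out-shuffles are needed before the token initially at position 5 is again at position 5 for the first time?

6

Follow position 5 under repeated out-shuffles:
5 → 9 → 8 → 6 → 2 → 3 → 5
It first returns after 6 out-shuffles.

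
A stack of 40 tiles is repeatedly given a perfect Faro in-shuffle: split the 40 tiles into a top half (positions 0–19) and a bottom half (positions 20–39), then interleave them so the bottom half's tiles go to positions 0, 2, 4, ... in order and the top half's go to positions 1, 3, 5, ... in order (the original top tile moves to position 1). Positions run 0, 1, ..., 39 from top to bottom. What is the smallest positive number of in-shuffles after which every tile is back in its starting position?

The in-shuffle permutes the 40 positions with cycle lengths [20, 20].
Every tile is home exactly when every cycle has completed a whole number of laps, i.e. after lcm(20) = 20 in-shuffles.

20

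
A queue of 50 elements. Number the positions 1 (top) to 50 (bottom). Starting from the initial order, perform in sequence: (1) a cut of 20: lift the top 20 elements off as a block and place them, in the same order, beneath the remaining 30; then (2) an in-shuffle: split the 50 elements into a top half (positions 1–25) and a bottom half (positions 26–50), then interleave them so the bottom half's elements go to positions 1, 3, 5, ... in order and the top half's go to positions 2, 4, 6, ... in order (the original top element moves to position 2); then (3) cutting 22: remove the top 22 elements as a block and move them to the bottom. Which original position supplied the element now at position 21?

Undo the operations in reverse order, starting from position 21:
  undo op 3 (cut 22): 21 ← 43
  undo op 2 (in-shuffle, from bottom half): 43 ← 47
  undo op 1 (cut 20): 47 ← 17
So the element at position 21 came from original position 17.

17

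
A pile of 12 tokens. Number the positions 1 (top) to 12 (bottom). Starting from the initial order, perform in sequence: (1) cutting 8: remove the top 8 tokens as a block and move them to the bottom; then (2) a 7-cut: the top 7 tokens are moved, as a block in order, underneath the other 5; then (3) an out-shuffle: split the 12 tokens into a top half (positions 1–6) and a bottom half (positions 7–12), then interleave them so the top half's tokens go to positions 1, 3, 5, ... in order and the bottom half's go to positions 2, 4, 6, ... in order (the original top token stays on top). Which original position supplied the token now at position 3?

Undo the operations in reverse order, starting from position 3:
  undo op 3 (out-shuffle, from top half): 3 ← 2
  undo op 2 (cut 7): 2 ← 9
  undo op 1 (cut 8): 9 ← 5
So the token at position 3 came from original position 5.

5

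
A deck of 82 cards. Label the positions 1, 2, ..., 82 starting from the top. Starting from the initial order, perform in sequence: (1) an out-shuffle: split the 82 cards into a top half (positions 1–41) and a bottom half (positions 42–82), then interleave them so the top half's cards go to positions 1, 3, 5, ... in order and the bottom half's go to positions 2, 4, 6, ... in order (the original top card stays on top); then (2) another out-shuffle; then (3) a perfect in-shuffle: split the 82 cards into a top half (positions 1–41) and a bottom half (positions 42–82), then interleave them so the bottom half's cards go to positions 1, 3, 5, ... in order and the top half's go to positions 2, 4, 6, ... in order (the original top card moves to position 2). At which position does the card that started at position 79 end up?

57

Track the card from position 79 forward through each operation:
  after op 1 (out-shuffle): 79 → 76
  after op 2 (out-shuffle): 76 → 70
  after op 3 (in-shuffle): 70 → 57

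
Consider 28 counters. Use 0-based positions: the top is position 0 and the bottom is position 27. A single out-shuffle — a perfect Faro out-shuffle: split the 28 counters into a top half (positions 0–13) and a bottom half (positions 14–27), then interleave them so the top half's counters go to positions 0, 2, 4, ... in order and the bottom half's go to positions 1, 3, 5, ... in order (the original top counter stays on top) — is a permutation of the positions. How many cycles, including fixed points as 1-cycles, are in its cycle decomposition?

5

Trace each unvisited position around until it returns:
(0) (1 2 4 8 16 5 ... len 18) (3 6 12 24 21 15) (9 18) (27)
5 cycles in total.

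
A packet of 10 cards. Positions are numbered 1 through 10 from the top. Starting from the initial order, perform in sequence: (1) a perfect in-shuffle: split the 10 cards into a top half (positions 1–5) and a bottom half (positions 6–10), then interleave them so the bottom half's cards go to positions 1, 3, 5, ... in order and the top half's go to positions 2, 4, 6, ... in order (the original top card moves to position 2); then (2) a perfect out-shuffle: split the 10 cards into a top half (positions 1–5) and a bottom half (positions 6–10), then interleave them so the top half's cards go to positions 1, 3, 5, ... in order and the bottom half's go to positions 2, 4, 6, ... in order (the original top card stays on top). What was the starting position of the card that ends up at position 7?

2

Undo the operations in reverse order, starting from position 7:
  undo op 2 (out-shuffle, from top half): 7 ← 4
  undo op 1 (in-shuffle, from top half): 4 ← 2
So the card at position 7 came from original position 2.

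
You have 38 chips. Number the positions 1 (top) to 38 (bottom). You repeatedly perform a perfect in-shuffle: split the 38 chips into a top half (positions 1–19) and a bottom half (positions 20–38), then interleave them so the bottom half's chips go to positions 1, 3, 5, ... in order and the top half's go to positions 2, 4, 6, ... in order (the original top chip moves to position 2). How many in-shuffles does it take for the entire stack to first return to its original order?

The in-shuffle permutes the 38 positions with cycle lengths [2, 12, 12, 12].
Every chip is home exactly when every cycle has completed a whole number of laps, i.e. after lcm(2, 12) = 12 in-shuffles.

12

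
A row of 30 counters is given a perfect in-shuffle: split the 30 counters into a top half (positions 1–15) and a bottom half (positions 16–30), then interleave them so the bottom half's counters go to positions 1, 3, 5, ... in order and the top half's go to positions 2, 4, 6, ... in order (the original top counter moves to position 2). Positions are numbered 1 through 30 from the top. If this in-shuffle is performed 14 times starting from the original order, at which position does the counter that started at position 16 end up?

8

Track position through each in-shuffle: 16 → 1 → 2 → 4 → 8 → ... (continuing for 14 shuffles total) → 8.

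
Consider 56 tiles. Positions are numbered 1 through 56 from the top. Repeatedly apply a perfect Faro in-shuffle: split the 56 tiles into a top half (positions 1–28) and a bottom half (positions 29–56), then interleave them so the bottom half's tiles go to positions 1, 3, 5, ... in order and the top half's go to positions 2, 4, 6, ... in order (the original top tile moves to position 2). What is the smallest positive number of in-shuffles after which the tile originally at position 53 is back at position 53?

Follow position 53 under repeated in-shuffles:
53 → 49 → 41 → 25 → 50 → 43 → 29 → 1 → 2 → 4 → 8 → 16 → 32 → 7 → 14 → 28 → 56 → 55 → 53
It first returns after 18 in-shuffles.

18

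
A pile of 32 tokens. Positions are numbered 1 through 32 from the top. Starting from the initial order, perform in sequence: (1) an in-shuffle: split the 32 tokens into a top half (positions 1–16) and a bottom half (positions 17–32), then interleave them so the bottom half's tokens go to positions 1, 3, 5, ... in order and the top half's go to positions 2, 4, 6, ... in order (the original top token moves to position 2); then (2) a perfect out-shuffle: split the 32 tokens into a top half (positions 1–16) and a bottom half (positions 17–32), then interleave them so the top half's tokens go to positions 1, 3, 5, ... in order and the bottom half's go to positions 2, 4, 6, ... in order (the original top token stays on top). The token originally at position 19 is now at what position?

Track the token from position 19 forward through each operation:
  after op 1 (in-shuffle): 19 → 5
  after op 2 (out-shuffle): 5 → 9

9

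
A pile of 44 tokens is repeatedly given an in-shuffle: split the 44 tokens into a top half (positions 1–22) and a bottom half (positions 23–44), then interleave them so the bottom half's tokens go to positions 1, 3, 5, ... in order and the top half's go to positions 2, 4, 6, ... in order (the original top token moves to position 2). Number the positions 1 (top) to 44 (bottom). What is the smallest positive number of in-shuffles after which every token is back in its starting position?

The in-shuffle permutes the 44 positions with cycle lengths [2, 4, 4, 4, 6, 12, 12].
Every token is home exactly when every cycle has completed a whole number of laps, i.e. after lcm(2, 4, 6, 12) = 12 in-shuffles.

12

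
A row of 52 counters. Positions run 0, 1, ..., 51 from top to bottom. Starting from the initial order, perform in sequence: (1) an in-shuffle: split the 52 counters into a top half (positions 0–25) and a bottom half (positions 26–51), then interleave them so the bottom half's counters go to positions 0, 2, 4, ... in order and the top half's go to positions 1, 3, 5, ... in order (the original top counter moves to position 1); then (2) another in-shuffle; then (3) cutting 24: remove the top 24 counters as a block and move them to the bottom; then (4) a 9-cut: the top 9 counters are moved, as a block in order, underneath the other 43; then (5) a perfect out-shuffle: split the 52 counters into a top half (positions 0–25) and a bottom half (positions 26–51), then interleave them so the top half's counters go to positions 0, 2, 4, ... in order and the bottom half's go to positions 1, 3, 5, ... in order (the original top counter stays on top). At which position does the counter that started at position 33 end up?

45

Track the counter from position 33 forward through each operation:
  after op 1 (in-shuffle): 33 → 14
  after op 2 (in-shuffle): 14 → 29
  after op 3 (cut 24): 29 → 5
  after op 4 (cut 9): 5 → 48
  after op 5 (out-shuffle): 48 → 45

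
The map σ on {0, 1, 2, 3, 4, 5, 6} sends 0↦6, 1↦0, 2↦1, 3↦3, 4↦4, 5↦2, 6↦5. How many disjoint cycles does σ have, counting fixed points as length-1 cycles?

3

Cycle decomposition: (0 6 5 2 1) (3) (4).
3 cycles.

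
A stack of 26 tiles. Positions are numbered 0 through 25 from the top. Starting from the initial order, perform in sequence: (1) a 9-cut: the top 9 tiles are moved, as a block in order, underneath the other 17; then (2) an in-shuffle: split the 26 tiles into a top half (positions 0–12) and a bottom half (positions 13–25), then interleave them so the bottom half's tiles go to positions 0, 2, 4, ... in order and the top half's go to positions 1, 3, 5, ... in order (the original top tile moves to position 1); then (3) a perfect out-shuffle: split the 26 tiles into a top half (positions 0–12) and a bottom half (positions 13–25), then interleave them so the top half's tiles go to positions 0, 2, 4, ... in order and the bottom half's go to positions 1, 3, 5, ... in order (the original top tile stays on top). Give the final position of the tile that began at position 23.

Track the tile from position 23 forward through each operation:
  after op 1 (cut 9): 23 → 14
  after op 2 (in-shuffle): 14 → 2
  after op 3 (out-shuffle): 2 → 4

4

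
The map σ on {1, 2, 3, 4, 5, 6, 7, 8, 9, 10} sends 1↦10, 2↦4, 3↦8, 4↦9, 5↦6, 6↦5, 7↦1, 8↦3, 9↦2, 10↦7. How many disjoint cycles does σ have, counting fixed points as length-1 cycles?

4

Cycle decomposition: (1 10 7) (2 4 9) (3 8) (5 6).
4 cycles.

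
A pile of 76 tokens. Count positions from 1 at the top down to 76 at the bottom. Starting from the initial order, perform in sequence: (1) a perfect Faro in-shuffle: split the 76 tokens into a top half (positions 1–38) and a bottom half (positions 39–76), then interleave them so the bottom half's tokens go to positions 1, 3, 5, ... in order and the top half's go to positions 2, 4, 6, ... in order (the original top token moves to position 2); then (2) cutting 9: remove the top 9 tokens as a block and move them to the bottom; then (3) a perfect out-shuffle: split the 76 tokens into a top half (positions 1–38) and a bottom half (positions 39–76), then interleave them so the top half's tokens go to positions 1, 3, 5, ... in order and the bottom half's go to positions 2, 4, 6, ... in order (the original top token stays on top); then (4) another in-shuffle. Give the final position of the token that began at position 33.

76

Track the token from position 33 forward through each operation:
  after op 1 (in-shuffle): 33 → 66
  after op 2 (cut 9): 66 → 57
  after op 3 (out-shuffle): 57 → 38
  after op 4 (in-shuffle): 38 → 76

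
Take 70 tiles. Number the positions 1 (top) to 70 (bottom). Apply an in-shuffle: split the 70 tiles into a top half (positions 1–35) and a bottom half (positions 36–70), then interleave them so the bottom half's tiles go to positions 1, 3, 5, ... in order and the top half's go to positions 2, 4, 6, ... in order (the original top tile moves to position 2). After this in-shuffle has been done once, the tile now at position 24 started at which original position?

Work backwards from position 24, undoing one in-shuffle at a time:
24 ← 12
So the tile now at position 24 started at position 12.

12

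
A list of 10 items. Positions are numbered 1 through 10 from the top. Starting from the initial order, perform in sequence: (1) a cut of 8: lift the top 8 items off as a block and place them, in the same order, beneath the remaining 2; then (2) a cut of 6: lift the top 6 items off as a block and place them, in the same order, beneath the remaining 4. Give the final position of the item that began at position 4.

Track the item from position 4 forward through each operation:
  after op 1 (cut 8): 4 → 6
  after op 2 (cut 6): 6 → 10

10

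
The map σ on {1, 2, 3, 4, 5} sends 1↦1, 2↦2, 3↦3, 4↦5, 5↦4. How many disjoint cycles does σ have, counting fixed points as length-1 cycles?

4

Cycle decomposition: (1) (2) (3) (4 5).
4 cycles.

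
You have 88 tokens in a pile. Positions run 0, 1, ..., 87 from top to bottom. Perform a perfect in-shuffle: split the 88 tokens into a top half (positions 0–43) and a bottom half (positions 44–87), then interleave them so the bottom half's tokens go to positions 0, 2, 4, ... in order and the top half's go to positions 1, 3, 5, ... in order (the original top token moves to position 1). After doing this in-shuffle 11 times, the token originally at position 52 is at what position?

Track the token's position through each in-shuffle:
52 → 16 → 33 → 67 → 46 → 4 → 9 → 19 → 39 → 79 → 70 → 52

52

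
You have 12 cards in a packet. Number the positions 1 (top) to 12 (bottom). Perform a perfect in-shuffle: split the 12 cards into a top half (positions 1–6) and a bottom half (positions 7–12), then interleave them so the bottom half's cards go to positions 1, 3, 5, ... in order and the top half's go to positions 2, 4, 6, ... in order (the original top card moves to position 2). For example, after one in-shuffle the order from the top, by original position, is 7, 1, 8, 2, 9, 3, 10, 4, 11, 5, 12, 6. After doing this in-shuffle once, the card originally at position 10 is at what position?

7

Track the card's position through each in-shuffle:
10 → 7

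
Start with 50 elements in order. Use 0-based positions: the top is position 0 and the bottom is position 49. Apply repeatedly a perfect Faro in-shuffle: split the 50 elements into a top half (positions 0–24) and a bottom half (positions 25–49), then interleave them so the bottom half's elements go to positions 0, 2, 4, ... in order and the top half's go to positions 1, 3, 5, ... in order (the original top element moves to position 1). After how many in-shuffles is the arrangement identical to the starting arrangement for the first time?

The in-shuffle permutes the 50 positions with cycle lengths [2, 8, 8, 8, 8, 8, 8].
Every element is home exactly when every cycle has completed a whole number of laps, i.e. after lcm(2, 8) = 8 in-shuffles.

8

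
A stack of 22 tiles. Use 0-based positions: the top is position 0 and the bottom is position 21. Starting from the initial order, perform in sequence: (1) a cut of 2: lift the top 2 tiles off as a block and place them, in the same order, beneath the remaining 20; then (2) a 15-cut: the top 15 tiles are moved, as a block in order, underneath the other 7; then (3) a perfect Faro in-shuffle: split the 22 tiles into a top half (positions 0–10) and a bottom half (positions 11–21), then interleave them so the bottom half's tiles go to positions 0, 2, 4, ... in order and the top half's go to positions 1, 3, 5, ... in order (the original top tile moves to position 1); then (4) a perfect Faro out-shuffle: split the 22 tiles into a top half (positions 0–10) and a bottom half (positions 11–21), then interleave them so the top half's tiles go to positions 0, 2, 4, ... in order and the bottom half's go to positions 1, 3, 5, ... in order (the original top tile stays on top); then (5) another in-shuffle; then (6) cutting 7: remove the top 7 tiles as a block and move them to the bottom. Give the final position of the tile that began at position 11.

Track the tile from position 11 forward through each operation:
  after op 1 (cut 2): 11 → 9
  after op 2 (cut 15): 9 → 16
  after op 3 (in-shuffle): 16 → 10
  after op 4 (out-shuffle): 10 → 20
  after op 5 (in-shuffle): 20 → 18
  after op 6 (cut 7): 18 → 11

11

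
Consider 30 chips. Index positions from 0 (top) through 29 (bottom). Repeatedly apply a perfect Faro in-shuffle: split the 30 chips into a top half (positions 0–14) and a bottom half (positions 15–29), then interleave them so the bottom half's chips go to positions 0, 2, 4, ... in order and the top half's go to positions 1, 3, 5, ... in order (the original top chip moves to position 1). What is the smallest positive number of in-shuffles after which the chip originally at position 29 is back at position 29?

Follow position 29 under repeated in-shuffles:
29 → 28 → 26 → 22 → 14 → 29
It first returns after 5 in-shuffles.

5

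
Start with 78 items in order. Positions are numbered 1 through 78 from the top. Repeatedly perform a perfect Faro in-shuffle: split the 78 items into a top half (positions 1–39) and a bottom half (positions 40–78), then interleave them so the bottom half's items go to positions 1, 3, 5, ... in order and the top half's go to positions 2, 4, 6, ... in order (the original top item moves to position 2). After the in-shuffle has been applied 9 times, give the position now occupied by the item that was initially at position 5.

Track the item's position through each in-shuffle:
5 → 10 → 20 → 40 → 1 → 2 → 4 → 8 → 16 → 32

32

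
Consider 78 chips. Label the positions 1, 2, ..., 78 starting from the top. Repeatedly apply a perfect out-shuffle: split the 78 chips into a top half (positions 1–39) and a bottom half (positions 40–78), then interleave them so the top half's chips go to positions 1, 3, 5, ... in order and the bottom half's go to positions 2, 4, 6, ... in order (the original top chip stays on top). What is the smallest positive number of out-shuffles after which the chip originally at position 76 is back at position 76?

Follow position 76 under repeated out-shuffles:
76 → 74 → 70 → 62 → 46 → 14 → 27 → 53 → ... → 76 (length 30)
It first returns after 30 out-shuffles.

30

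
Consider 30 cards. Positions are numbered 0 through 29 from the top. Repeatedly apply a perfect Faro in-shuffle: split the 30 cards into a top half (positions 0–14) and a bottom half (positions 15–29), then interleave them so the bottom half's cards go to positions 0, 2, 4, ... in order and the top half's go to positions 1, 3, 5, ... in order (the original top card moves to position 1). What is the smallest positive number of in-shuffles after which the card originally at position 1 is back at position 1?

Follow position 1 under repeated in-shuffles:
1 → 3 → 7 → 15 → 0 → 1
It first returns after 5 in-shuffles.

5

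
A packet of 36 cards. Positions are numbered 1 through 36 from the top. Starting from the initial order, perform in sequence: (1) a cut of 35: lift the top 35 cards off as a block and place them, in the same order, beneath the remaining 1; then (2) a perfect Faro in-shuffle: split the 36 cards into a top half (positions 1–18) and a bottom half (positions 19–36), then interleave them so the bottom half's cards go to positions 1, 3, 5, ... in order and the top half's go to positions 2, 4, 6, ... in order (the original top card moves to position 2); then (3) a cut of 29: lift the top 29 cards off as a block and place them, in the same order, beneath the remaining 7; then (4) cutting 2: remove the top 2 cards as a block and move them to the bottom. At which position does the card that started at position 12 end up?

Track the card from position 12 forward through each operation:
  after op 1 (cut 35): 12 → 13
  after op 2 (in-shuffle): 13 → 26
  after op 3 (cut 29): 26 → 33
  after op 4 (cut 2): 33 → 31

31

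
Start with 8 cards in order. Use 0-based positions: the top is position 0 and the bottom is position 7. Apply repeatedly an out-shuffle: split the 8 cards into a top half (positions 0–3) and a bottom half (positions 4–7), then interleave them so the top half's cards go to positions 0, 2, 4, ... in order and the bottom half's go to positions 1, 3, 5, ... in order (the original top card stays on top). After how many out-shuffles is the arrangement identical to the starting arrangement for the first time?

3

The out-shuffle permutes the 8 positions with cycle lengths [1, 1, 3, 3].
Every card is home exactly when every cycle has completed a whole number of laps, i.e. after lcm(1, 3) = 3 out-shuffles.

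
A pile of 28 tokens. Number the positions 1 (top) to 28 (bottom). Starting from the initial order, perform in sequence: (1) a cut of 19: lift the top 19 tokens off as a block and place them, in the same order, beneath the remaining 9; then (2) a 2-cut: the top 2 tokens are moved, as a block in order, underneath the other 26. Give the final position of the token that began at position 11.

18

Track the token from position 11 forward through each operation:
  after op 1 (cut 19): 11 → 20
  after op 2 (cut 2): 20 → 18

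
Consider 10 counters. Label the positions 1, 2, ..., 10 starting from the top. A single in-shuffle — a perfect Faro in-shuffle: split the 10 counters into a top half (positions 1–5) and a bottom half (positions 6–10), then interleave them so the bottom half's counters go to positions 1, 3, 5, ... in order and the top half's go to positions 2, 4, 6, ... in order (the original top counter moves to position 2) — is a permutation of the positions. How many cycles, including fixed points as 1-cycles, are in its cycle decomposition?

Trace each unvisited position around until it returns:
(1 2 4 8 5 10 9 7 3 6)
1 cycle in total.

1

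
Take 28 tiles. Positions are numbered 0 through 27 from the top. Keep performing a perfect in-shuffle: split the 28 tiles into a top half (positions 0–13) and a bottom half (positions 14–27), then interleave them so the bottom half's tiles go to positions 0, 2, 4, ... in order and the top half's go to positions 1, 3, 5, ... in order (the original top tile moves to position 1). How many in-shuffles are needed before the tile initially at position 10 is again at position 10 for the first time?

Follow position 10 under repeated in-shuffles:
10 → 21 → 14 → 0 → 1 → 3 → 7 → 15 → ... → 10 (length 28)
It first returns after 28 in-shuffles.

28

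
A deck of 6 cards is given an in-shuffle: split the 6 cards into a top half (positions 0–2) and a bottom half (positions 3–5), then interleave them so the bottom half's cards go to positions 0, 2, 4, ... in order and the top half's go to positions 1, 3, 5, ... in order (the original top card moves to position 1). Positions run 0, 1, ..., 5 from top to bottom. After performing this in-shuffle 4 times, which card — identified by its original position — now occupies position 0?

Work backwards from position 0, undoing one in-shuffle at a time:
0 ← 3 ← 1 ← 0 ← 3
So the card now at position 0 started at position 3.

3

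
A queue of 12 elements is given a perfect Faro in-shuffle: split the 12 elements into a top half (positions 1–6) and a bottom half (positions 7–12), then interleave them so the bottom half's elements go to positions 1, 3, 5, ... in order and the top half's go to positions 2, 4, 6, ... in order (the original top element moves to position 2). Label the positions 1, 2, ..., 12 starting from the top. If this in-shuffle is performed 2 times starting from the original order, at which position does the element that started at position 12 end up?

Track the element's position through each in-shuffle:
12 → 11 → 9

9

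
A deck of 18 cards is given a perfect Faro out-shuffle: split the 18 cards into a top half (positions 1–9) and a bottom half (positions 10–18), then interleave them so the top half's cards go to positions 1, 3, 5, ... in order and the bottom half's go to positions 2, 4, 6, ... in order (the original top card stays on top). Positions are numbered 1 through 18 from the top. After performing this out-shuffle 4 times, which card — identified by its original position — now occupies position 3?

Work backwards from position 3, undoing one out-shuffle at a time:
3 ← 2 ← 10 ← 14 ← 16
So the card now at position 3 started at position 16.

16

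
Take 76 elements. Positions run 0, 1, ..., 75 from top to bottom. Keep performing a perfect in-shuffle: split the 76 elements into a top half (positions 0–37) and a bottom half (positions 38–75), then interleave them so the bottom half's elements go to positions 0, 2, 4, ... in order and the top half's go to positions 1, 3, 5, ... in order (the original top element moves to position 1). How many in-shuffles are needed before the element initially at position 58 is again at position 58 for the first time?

Follow position 58 under repeated in-shuffles:
58 → 40 → 4 → 9 → 19 → 39 → 2 → 5 → ... → 58 (length 30)
It first returns after 30 in-shuffles.

30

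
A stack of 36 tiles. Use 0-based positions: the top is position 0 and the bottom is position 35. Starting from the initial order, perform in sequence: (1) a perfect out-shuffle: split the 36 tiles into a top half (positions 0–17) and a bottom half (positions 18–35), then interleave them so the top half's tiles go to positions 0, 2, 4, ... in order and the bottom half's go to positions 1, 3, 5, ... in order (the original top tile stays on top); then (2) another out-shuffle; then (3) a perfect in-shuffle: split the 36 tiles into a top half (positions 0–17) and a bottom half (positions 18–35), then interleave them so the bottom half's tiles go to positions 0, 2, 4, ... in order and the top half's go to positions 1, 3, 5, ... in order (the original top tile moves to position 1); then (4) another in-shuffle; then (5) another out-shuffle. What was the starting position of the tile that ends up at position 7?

32

Undo the operations in reverse order, starting from position 7:
  undo op 5 (out-shuffle, from bottom half): 7 ← 21
  undo op 4 (in-shuffle, from top half): 21 ← 10
  undo op 3 (in-shuffle, from bottom half): 10 ← 23
  undo op 2 (out-shuffle, from bottom half): 23 ← 29
  undo op 1 (out-shuffle, from bottom half): 29 ← 32
So the tile at position 7 came from original position 32.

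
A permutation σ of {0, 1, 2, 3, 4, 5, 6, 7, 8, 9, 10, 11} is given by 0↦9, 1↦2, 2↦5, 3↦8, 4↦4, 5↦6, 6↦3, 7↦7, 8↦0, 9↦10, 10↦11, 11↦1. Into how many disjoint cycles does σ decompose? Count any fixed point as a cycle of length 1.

Cycle decomposition: (0 9 10 11 1 2 5 6 3 8) (4) (7).
3 cycles.

3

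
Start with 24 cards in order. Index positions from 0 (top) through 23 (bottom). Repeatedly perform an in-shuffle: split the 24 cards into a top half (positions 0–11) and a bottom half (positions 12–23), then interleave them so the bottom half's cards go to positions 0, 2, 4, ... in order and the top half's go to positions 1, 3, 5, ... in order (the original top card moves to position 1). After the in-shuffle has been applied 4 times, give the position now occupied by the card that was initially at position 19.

19

Track the card's position through each in-shuffle:
19 → 14 → 4 → 9 → 19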